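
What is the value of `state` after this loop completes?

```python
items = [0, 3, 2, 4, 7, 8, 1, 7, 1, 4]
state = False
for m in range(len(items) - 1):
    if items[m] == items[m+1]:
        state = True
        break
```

Check consecutive duplicates in [0, 3, 2, 4, 7, 8, 1, 7, 1, 4]
`state` takes the values: False

Answer: False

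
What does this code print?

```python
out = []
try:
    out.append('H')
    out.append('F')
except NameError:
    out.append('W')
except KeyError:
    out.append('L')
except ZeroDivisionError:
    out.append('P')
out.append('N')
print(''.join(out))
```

Execution trace: 'H' (try body) → 'F' (try body, no exception) → 'N' (after the try/except). Output: HFN

Answer: HFN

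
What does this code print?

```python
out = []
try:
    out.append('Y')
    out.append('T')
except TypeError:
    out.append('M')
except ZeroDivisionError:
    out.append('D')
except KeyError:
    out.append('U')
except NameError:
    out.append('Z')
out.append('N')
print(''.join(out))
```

Execution trace: 'Y' (try body) → 'T' (try body, no exception) → 'N' (after the try/except). Output: YTN

Answer: YTN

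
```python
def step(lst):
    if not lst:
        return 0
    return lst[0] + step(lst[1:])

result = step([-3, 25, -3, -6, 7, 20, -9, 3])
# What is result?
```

(-3) + 25 + (-3) + (-6) + 7 + 20 + (-9) + 3 + 0 = 34

Answer: 34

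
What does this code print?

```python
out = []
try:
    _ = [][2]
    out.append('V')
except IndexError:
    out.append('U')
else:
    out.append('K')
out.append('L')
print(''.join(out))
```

Execution trace: 'U' (except IndexError) → 'L' (after the try/except). Output: UL

Answer: UL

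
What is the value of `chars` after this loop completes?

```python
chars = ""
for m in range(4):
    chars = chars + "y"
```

Repeat 'y' 4 times
`chars` takes the values: "" → "y" → "yy" → "yyy" → "yyyy"

Answer: "yyyy"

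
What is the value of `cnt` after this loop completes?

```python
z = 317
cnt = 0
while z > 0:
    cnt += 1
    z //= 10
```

Count digits by repeated division by 10
`cnt` takes the values: 0 → 1 → 2 → 3

Answer: 3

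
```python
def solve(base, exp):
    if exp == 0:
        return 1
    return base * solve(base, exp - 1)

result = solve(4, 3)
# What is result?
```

solve(4, 3) = 4 * 4 * 4 = 64

Answer: 64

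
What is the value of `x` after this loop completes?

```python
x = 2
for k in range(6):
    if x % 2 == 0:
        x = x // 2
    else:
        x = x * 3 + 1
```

Collatz-style transformation from 2
`x` takes the values: 2 → 1 → 4 → 2 → 1 → 4 → 2

Answer: 2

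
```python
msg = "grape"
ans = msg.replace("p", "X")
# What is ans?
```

Trace:
`msg = "grape"` → msg = 'grape'
`ans = msg.replace("p", "X")` → ans = 'graXe'
So ans = 'graXe'

Answer: 'graXe'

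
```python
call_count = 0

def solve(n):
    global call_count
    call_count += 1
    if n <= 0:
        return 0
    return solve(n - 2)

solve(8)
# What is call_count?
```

Linear recursion stepping by 2: 5 calls from n=8 down to ≤0.

Answer: 5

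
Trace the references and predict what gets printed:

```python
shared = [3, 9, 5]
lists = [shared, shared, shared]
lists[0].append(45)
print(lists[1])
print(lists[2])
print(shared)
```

Key concept: list of same reference.
Step by step:
`shared = [3, 9, 5]` → shared = [3, 9, 5]
`lists = [shared, shared, shared]` → lists = [[3, 9, 5], [3, 9, 5], [3, 9, 5]]
`lists[0].append(45)` → shared = [3, 9, 5, 45]; lists = [[3, 9, 5, 45], [3, 9, 5, 45], [3, 9, 5, 45]]
`print(lists[1])` → prints [3, 9, 5, 45]
`print(lists[2])` → prints [3, 9, 5, 45]
`print(shared)` → prints [3, 9, 5, 45]

Answer:
[3, 9, 5, 45]
[3, 9, 5, 45]
[3, 9, 5, 45]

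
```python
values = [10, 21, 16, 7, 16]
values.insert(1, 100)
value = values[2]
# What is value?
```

Trace:
`values = [10, 21, 16, 7, 16]` → values = [10, 21, 16, 7, 16]
`values.insert(1, 100)` → values = [10, 100, 21, 16, 7, 16]
`value = values[2]` → value = 21
So value = 21

Answer: 21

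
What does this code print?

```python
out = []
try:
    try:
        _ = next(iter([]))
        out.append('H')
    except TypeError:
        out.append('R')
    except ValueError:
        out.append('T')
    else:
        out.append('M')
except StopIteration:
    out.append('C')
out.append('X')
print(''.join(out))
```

Execution trace: 'C' (outer except StopIteration) → 'X' (after the try/except). Output: CX

Answer: CX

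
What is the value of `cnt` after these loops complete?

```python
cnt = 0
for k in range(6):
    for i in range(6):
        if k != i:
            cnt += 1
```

6² - 6 (exclude diagonal)
`cnt` takes the values: 0 → 1 → 2 → 3 → 4 → 5 → 6 → 7 → 8 → 9 → 10 → 11 → 12 → 13 → 14 → 15 → 16 → 17 → 18 → 19 → 20 → 21 → 22 → 23 → 24 → 25 → 26 → 27 → 28 → 29 → 30

Answer: 30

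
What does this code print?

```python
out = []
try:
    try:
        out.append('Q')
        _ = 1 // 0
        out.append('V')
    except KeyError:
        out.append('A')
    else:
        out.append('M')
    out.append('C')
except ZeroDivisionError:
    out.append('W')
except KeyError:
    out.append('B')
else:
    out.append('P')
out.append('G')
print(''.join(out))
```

Execution trace: 'Q' (inner try body) → 'W' (except ZeroDivisionError) → 'G' (after the try/except). Output: QWG

Answer: QWG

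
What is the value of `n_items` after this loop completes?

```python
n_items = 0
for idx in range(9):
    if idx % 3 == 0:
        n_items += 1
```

Count numbers divisible by 3 in range(9)
`n_items` takes the values: 0 → 1 → 2 → 3

Answer: 3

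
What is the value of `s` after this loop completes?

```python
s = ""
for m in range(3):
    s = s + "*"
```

Repeat '*' 3 times
`s` takes the values: "" → "*" → "**" → "***"

Answer: "***"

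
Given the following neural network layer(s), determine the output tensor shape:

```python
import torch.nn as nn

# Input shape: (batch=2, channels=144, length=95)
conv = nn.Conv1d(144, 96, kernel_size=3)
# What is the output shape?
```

Input: (2, 144, 95) -> Output: (2, 96, 93)

Answer: (2, 96, 93)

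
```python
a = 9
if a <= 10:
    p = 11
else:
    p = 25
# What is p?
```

Trace:
`a = 9` → a = 9
`if a <= 10: ...` → a <= 10 is True → p = 11
So p = 11

Answer: 11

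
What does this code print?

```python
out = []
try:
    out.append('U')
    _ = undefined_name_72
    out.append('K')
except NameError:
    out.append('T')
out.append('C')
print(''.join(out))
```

Execution trace: 'U' (try body) → 'T' (except NameError) → 'C' (after the try/except). Output: UTC

Answer: UTC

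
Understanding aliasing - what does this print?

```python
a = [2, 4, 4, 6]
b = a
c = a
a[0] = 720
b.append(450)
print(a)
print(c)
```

Key concept: multiple aliases.
Step by step:
`a = [2, 4, 4, 6]` → a = [2, 4, 4, 6]
`b = a` → b = [2, 4, 4, 6] (same object as a)
`c = a` → c = [2, 4, 4, 6] (same object as a, b)
`a[0] = 720` → a = [720, 4, 4, 6] (same object as b, c); b = [720, 4, 4, 6] (same object as a, c); c = [720, 4, 4, 6] (same object as a, b)
`b.append(450)` → a = [720, 4, 4, 6, 450] (same object as b, c); b = [720, 4, 4, 6, 450] (same object as a, c); c = [720, 4, 4, 6, 450] (same object as a, b)
`print(a)` → prints [720, 4, 4, 6, 450]
`print(c)` → prints [720, 4, 4, 6, 450]

Answer:
[720, 4, 4, 6, 450]
[720, 4, 4, 6, 450]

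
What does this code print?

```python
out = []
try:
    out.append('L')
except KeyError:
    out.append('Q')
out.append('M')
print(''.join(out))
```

Execution trace: 'L' (try body, no exception) → 'M' (after the try/except). Output: LM

Answer: LM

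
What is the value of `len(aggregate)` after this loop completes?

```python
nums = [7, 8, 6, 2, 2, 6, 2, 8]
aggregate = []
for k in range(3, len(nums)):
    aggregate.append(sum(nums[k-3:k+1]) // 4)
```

Number of 4-element averages
`aggregate` takes the values: [] → [5] → [5, 4] → [5, 4, 4] → [5, 4, 4, 3] → [5, 4, 4, 3, 4]
So `len(aggregate)` = 5

Answer: 5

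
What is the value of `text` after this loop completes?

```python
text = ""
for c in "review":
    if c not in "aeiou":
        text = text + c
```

Remove vowels from 'review'
`text` takes the values: "" → "r" → "rv" → "rvw"

Answer: "rvw"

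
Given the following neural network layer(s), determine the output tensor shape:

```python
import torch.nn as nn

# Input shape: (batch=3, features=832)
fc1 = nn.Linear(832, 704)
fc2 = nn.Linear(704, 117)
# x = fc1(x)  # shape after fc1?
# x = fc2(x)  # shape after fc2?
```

Input: (3, 832) -> after fc1: (3, 704) -> Output: (3, 117)

Answer: (3, 117)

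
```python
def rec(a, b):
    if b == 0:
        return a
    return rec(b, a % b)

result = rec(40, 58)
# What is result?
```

rec(40, 58) -> rec(58, 40) -> rec(40, 18) -> rec(18, 4) -> rec(4, 2) -> rec(2, 0) -> 2

Answer: 2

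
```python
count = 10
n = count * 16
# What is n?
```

Trace:
`count = 10` → count = 10
`n = count * 16` → n = 160
So n = 160

Answer: 160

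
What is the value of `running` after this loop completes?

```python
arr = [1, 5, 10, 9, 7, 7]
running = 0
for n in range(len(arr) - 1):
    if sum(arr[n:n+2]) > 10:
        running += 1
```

Count windows with sum > 10
`running` takes the values: 0 → 1 → 2 → 3 → 4

Answer: 4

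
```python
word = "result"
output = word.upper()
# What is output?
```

Trace:
`word = "result"` → word = 'result'
`output = word.upper()` → output = 'RESULT'
So output = 'RESULT'

Answer: 'RESULT'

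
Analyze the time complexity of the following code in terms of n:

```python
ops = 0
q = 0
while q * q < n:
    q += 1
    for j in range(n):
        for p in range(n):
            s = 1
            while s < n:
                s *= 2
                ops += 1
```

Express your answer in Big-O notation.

Each loop level contributes: √n × n × n × log n. Multiplying the contributions gives O(n^2√n log n).

Answer: O(n^2√n log n)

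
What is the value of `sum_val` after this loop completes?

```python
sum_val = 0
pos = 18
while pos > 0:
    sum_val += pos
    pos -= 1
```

Sum 18 down to 1
`sum_val` takes the values: 0 → 18 → 35 → 51 → 66 → 80 → 93 → 105 → 116 → 126 → 135 → 143 → 150 → 156 → 161 → 165 → 168 → 170 → 171

Answer: 171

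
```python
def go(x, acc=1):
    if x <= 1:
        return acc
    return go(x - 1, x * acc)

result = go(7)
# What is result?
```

Accumulator trace (n, acc): (7, 1) -> (6, 7) -> (5, 42) -> (4, 210) -> (3, 840) -> (2, 2520) -> (1, 5040) -> return 5040

Answer: 5040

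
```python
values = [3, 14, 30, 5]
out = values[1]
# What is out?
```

Trace:
`values = [3, 14, 30, 5]` → values = [3, 14, 30, 5]
`out = values[1]` → out = 14
So out = 14

Answer: 14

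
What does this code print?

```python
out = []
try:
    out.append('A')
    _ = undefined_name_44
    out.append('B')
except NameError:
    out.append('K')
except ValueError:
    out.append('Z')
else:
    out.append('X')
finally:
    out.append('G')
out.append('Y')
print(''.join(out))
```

Execution trace: 'A' (try body) → 'K' (except NameError) → 'G' (finally) → 'Y' (after the try/except). Output: AKGY

Answer: AKGY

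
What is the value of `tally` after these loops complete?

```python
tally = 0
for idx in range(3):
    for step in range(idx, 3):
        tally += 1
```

Upper triangle: 3 + 2 + ... + 1
`tally` takes the values: 0 → 1 → 2 → 3 → 4 → 5 → 6

Answer: 6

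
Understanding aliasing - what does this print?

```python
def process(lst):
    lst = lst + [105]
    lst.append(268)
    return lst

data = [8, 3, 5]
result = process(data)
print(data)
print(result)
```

Key concept: rebinding parameter vs mutation.
Step by step:
`data = [8, 3, 5]` → data = [8, 3, 5]
`result = process(data)` → result = [8, 3, 5, 105, 268]
`print(data)` → prints [8, 3, 5]
`print(result)` → prints [8, 3, 5, 105, 268]

Answer:
[8, 3, 5]
[8, 3, 5, 105, 268]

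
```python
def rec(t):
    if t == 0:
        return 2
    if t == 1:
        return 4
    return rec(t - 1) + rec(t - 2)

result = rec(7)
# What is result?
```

Build up from base cases: rec(0)=2, rec(1)=4, rec(2)=6, rec(3)=10, rec(4)=16, rec(5)=26, rec(6)=42, ..., rec(7)=68

Answer: 68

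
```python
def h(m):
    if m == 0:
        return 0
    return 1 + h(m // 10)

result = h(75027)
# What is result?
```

Count of digits of 75027: 5

Answer: 5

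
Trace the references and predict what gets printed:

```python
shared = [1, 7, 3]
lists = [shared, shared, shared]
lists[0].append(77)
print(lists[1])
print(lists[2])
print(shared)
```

Key concept: list of same reference.
Step by step:
`shared = [1, 7, 3]` → shared = [1, 7, 3]
`lists = [shared, shared, shared]` → lists = [[1, 7, 3], [1, 7, 3], [1, 7, 3]]
`lists[0].append(77)` → shared = [1, 7, 3, 77]; lists = [[1, 7, 3, 77], [1, 7, 3, 77], [1, 7, 3, 77]]
`print(lists[1])` → prints [1, 7, 3, 77]
`print(lists[2])` → prints [1, 7, 3, 77]
`print(shared)` → prints [1, 7, 3, 77]

Answer:
[1, 7, 3, 77]
[1, 7, 3, 77]
[1, 7, 3, 77]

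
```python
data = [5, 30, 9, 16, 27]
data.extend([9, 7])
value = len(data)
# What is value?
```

Trace:
`data = [5, 30, 9, 16, 27]` → data = [5, 30, 9, 16, 27]
`data.extend([9, 7])` → data = [5, 30, 9, 16, 27, 9, 7]
`value = len(data)` → value = 7
So value = 7

Answer: 7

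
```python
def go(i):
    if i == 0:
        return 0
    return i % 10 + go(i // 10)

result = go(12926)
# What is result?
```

Sum of digits of 12926: 6 + 2 + 9 + 2 + 1 = 20

Answer: 20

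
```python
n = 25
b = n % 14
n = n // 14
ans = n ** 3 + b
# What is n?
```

Trace:
`n = 25` → n = 25
`b = n % 14` → b = 11
`n = n // 14` → n = 1
`ans = n ** 3 + b` → ans = 12
So n = 1

Answer: 1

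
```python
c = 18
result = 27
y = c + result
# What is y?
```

Trace:
`c = 18` → c = 18
`result = 27` → result = 27
`y = c + result` → y = 45
So y = 45

Answer: 45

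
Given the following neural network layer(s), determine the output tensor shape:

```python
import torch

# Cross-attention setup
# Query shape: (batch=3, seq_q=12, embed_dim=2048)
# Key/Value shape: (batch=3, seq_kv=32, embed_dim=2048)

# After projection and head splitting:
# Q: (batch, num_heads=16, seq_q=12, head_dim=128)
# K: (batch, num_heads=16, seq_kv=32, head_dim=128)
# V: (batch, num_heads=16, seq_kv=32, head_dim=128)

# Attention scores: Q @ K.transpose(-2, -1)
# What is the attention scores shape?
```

Input: (3, 12, 2048) -> Output: (3, 16, 12, 32)

Answer: (3, 16, 12, 32)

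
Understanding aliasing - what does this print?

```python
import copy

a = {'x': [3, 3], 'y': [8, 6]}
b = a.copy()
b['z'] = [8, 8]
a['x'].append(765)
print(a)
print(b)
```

Key concept: shallow copy of dict with mutable values.
Step by step:
`a = {'x': [3, 3], 'y': [8, 6]}` → a = {'x': [3, 3], 'y': [8, 6]}
`b = a.copy()` → b = {'x': [3, 3], 'y': [8, 6]}
`b['z'] = [8, 8]` → b = {'x': [3, 3], 'y': [8, 6], 'z': [8, 8]}
`a['x'].append(765)` → a = {'x': [3, 3, 765], 'y': [8, 6]}; b = {'x': [3, 3, 765], 'y': [8, 6], 'z': [8, 8]}
`print(a)` → prints {'x': [3, 3, 765], 'y': [8, 6]}
`print(b)` → prints {'x': [3, 3, 765], 'y': [8, 6], 'z': [8, 8]}

Answer:
{'x': [3, 3, 765], 'y': [8, 6]}
{'x': [3, 3, 765], 'y': [8, 6], 'z': [8, 8]}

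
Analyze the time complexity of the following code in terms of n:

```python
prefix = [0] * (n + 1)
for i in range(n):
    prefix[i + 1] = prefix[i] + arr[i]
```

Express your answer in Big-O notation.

This is Prefix sum computation. Time complexity: O(n).

Answer: O(n)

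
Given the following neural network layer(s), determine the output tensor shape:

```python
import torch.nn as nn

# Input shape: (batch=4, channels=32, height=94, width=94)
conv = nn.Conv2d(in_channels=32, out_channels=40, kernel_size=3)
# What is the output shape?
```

Input: (4, 32, 94, 94) -> Output: (4, 40, 92, 92)

Answer: (4, 40, 92, 92)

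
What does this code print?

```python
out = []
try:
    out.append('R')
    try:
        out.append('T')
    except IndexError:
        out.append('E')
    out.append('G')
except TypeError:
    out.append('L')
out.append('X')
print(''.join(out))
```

Execution trace: 'R' (try body) → 'T' (inner try body, no exception) → 'G' (try body, no exception) → 'X' (after the try/except). Output: RTGX

Answer: RTGX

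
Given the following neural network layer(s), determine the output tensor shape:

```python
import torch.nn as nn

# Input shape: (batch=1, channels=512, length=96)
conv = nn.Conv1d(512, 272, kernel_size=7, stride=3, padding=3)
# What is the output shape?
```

Input: (1, 512, 96) -> Output: (1, 272, 32)

Answer: (1, 272, 32)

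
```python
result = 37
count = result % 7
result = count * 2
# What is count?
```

Trace:
`result = 37` → result = 37
`count = result % 7` → count = 2
`result = count * 2` → result = 4
So count = 2

Answer: 2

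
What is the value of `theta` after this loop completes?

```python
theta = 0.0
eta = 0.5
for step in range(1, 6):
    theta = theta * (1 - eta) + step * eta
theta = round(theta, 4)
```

Moving average with lr=0.5
`theta` takes the values: 0.0 → 0.5 → 1.25 → 2.125 → 3.0625 → 4.03125 → 4.0312

Answer: 4.0312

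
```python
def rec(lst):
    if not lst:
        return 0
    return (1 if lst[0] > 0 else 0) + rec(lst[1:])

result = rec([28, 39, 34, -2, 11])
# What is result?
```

Count of positive elements in [28, 39, 34, -2, 11] = 4

Answer: 4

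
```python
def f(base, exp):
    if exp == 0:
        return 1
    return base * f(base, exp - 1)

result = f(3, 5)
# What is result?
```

f(3, 5) = 3 * 3 * 3 * 3 * 3 = 243

Answer: 243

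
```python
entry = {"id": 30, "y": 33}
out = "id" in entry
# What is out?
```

Trace:
`entry = {"id": 30, "y": 33}` → entry = {'id': 30, 'y': 33}
`out = "id" in entry` → out = True
So out = True

Answer: True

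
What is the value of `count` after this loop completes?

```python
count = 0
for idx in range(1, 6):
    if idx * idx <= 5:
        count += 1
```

Count numbers where idx² ≤ 5
`count` takes the values: 0 → 1 → 2

Answer: 2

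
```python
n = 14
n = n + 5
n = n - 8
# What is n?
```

Trace:
`n = 14` → n = 14
`n = n + 5` → n = 19
`n = n - 8` → n = 11
So n = 11

Answer: 11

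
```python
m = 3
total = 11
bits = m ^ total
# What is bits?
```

Trace:
`m = 3` → m = 3
`total = 11` → total = 11
`bits = m ^ total` → bits = 8
So bits = 8

Answer: 8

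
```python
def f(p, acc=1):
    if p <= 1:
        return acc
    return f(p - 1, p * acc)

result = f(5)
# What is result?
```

Accumulator trace (n, acc): (5, 1) -> (4, 5) -> (3, 20) -> (2, 60) -> (1, 120) -> return 120

Answer: 120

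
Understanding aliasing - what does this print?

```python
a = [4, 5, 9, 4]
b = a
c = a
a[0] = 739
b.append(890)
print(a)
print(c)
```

Key concept: multiple aliases.
Step by step:
`a = [4, 5, 9, 4]` → a = [4, 5, 9, 4]
`b = a` → b = [4, 5, 9, 4] (same object as a)
`c = a` → c = [4, 5, 9, 4] (same object as a, b)
`a[0] = 739` → a = [739, 5, 9, 4] (same object as b, c); b = [739, 5, 9, 4] (same object as a, c); c = [739, 5, 9, 4] (same object as a, b)
`b.append(890)` → a = [739, 5, 9, 4, 890] (same object as b, c); b = [739, 5, 9, 4, 890] (same object as a, c); c = [739, 5, 9, 4, 890] (same object as a, b)
`print(a)` → prints [739, 5, 9, 4, 890]
`print(c)` → prints [739, 5, 9, 4, 890]

Answer:
[739, 5, 9, 4, 890]
[739, 5, 9, 4, 890]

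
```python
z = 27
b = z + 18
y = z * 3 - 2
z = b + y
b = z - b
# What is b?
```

Trace:
`z = 27` → z = 27
`b = z + 18` → b = 45
`y = z * 3 - 2` → y = 79
`z = b + y` → z = 124
`b = z - b` → b = 79
So b = 79

Answer: 79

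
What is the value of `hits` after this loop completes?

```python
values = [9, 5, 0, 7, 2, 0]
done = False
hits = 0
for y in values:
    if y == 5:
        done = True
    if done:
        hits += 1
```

Count elements after first 5 in [9, 5, 0, 7, 2, 0]
`hits` takes the values: 0 → 1 → 2 → 3 → 4 → 5

Answer: 5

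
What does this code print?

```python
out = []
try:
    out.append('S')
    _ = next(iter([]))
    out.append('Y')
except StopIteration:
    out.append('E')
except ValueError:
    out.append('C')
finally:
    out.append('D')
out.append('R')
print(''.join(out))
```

Execution trace: 'S' (try body) → 'E' (except StopIteration) → 'D' (finally) → 'R' (after the try/except). Output: SEDR

Answer: SEDR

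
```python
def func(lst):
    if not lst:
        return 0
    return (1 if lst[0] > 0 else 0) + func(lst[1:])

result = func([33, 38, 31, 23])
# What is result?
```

Count of positive elements in [33, 38, 31, 23] = 4

Answer: 4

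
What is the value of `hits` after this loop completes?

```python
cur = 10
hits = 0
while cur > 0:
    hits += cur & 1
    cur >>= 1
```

Count set bits in 10 (binary: 0b1010)
`hits` takes the values: 0 → 1 → 2

Answer: 2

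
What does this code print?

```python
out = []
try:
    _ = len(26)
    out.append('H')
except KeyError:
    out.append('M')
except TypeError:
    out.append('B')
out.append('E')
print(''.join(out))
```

Execution trace: 'B' (except TypeError) → 'E' (after the try/except). Output: BE

Answer: BE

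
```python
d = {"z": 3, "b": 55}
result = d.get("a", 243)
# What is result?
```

Trace:
`d = {"z": 3, "b": 55}` → d = {'z': 3, 'b': 55}
`result = d.get("a", 243)` → result = 243
So result = 243

Answer: 243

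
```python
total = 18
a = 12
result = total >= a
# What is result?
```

Trace:
`total = 18` → total = 18
`a = 12` → a = 12
`result = total >= a` → result = True
So result = True

Answer: True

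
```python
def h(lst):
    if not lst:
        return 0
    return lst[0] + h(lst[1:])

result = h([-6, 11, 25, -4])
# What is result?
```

(-6) + 11 + 25 + (-4) + 0 = 26

Answer: 26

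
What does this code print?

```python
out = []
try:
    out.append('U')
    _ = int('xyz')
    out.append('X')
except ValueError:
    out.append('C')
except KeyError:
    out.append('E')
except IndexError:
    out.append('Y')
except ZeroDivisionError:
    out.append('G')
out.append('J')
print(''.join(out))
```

Execution trace: 'U' (try body) → 'C' (except ValueError) → 'J' (after the try/except). Output: UCJ

Answer: UCJ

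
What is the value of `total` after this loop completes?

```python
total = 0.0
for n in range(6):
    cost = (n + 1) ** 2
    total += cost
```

Sum of squared losses 1² + 2² + ... + 6²
`total` takes the values: 0.0 → 1.0 → 5.0 → 14.0 → 30.0 → 55.0 → 91.0

Answer: 91.0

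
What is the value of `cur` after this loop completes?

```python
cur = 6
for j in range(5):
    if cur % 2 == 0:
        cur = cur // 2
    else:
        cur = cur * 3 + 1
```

Collatz-style transformation from 6
`cur` takes the values: 6 → 3 → 10 → 5 → 16 → 8

Answer: 8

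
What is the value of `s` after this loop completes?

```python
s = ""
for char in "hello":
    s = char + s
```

Reverse 'hello'
`s` takes the values: "" → "h" → "eh" → "leh" → "lleh" → "olleh"

Answer: "olleh"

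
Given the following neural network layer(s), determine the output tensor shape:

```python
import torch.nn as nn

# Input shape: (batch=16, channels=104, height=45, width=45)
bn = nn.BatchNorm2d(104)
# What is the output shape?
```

Input: (16, 104, 45, 45) -> Output: (16, 104, 45, 45)

Answer: (16, 104, 45, 45)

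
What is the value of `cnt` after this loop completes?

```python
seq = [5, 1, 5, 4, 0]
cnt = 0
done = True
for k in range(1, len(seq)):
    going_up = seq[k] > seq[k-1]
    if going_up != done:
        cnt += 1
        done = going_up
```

Count direction changes in [5, 1, 5, 4, 0]
`cnt` takes the values: 0 → 1 → 2 → 3

Answer: 3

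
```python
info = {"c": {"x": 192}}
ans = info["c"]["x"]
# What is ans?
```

Trace:
`info = {"c": {"x": 192}}` → info = {'c': {'x': 192}}
`ans = info["c"]["x"]` → ans = 192
So ans = 192

Answer: 192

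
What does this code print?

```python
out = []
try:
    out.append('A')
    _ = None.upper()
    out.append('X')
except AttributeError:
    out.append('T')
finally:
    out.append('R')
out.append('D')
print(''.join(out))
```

Execution trace: 'A' (try body) → 'T' (except AttributeError) → 'R' (finally) → 'D' (after the try/except). Output: ATRD

Answer: ATRD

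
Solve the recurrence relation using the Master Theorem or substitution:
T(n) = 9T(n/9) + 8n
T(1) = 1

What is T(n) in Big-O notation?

By Master Theorem: a=9, b=9, f(n)=8n. Since log_9(9) = 1 and f(n) = Θ(n^1), Case 2 applies. T(n) = O(n log n).

Answer: O(n log n)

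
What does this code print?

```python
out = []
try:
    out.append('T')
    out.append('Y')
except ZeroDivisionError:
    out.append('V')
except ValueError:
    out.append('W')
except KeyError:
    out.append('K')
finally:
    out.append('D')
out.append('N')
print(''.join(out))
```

Execution trace: 'T' (try body) → 'Y' (try body, no exception) → 'D' (finally) → 'N' (after the try/except). Output: TYDN

Answer: TYDN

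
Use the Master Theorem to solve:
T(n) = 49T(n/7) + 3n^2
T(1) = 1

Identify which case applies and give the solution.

a=49, b=7, f(n)=3n^2. log_7(49) = 2. Since c=2 = 2, Case 2 applies: T(n) = Θ(n^log_b(a) · log n) = O(n^2 log n).

Answer: O(n^2 log n) - Case 2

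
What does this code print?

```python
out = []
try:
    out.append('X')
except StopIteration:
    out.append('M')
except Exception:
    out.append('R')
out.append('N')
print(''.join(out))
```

Execution trace: 'X' (try body, no exception) → 'N' (after the try/except). Output: XN

Answer: XN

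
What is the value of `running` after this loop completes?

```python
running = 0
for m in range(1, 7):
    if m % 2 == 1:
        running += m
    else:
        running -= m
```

Add odd, subtract even
`running` takes the values: 0 → 1 → -1 → 2 → -2 → 3 → -3

Answer: -3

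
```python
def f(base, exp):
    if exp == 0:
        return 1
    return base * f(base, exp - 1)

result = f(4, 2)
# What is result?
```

f(4, 2) = 4 * 4 = 16

Answer: 16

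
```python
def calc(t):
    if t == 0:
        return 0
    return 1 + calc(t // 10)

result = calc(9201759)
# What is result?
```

Count of digits of 9201759: 7

Answer: 7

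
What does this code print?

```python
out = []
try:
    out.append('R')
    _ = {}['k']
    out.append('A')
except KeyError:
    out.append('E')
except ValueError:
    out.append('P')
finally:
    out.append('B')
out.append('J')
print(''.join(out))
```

Execution trace: 'R' (try body) → 'E' (except KeyError) → 'B' (finally) → 'J' (after the try/except). Output: REBJ

Answer: REBJ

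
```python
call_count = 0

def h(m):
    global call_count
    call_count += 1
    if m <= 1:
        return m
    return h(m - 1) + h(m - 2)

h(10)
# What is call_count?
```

Calls(m) = 1 + Calls(m-1) + Calls(m-2); Calls(0)=Calls(1)=1. For m=10 this gives 177.

Answer: 177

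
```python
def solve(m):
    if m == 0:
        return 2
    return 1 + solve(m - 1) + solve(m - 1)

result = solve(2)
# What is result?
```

solve(m) = 1 + 2·solve(m-1), solve(0)=2. Closed form: (2+1)·2^2 - 1 = 11.

Answer: 11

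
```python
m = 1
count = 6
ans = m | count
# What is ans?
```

Trace:
`m = 1` → m = 1
`count = 6` → count = 6
`ans = m | count` → ans = 7
So ans = 7

Answer: 7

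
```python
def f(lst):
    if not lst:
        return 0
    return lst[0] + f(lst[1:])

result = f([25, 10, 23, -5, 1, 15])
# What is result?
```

25 + 10 + 23 + (-5) + 1 + 15 + 0 = 69

Answer: 69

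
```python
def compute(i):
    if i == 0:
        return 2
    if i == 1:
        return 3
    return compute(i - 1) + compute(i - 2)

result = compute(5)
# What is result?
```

Build up from base cases: compute(0)=2, compute(1)=3, compute(2)=5, compute(3)=8, compute(4)=13, compute(5)=21

Answer: 21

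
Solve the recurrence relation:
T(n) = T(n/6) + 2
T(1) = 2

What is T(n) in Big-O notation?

Each step divides n by 6 and adds 2. After log_6(n) steps we reach T(1)=2. So T(n) = 2·log_6(n) + 2 = O(log n).

Answer: O(log n)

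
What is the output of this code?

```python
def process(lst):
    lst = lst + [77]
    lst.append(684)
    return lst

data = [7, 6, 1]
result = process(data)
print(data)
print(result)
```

Key concept: rebinding parameter vs mutation.
Step by step:
`data = [7, 6, 1]` → data = [7, 6, 1]
`result = process(data)` → result = [7, 6, 1, 77, 684]
`print(data)` → prints [7, 6, 1]
`print(result)` → prints [7, 6, 1, 77, 684]

Answer:
[7, 6, 1]
[7, 6, 1, 77, 684]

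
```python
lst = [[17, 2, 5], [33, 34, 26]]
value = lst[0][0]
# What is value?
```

Trace:
`lst = [[17, 2, 5], [33, 34, 26]]` → lst = [[17, 2, 5], [33, 34, 26]]
`value = lst[0][0]` → value = 17
So value = 17

Answer: 17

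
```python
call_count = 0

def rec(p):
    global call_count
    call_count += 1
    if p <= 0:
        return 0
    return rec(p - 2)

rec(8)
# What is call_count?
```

Linear recursion stepping by 2: 5 calls from p=8 down to ≤0.

Answer: 5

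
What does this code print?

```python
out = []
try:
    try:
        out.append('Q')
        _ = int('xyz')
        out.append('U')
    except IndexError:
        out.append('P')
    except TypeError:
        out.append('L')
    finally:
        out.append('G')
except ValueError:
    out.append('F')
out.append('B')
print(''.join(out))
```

Execution trace: 'Q' (try body) → 'G' (finally) → 'F' (outer except ValueError) → 'B' (after the try/except). Output: QGFB

Answer: QGFB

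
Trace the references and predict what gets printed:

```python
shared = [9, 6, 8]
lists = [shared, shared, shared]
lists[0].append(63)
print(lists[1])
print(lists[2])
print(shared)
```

Key concept: list of same reference.
Step by step:
`shared = [9, 6, 8]` → shared = [9, 6, 8]
`lists = [shared, shared, shared]` → lists = [[9, 6, 8], [9, 6, 8], [9, 6, 8]]
`lists[0].append(63)` → shared = [9, 6, 8, 63]; lists = [[9, 6, 8, 63], [9, 6, 8, 63], [9, 6, 8, 63]]
`print(lists[1])` → prints [9, 6, 8, 63]
`print(lists[2])` → prints [9, 6, 8, 63]
`print(shared)` → prints [9, 6, 8, 63]

Answer:
[9, 6, 8, 63]
[9, 6, 8, 63]
[9, 6, 8, 63]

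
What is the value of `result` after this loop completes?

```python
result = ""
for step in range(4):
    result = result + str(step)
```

Concatenate digits 0 to 3
`result` takes the values: "" → "0" → "01" → "012" → "0123"

Answer: "0123"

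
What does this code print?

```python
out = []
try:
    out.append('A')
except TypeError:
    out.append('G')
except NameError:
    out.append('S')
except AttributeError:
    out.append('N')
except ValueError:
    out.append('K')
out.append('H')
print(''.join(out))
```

Execution trace: 'A' (try body, no exception) → 'H' (after the try/except). Output: AH

Answer: AH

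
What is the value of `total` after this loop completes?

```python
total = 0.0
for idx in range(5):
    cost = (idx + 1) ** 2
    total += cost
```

Sum of squared losses 1² + 2² + ... + 5²
`total` takes the values: 0.0 → 1.0 → 5.0 → 14.0 → 30.0 → 55.0

Answer: 55.0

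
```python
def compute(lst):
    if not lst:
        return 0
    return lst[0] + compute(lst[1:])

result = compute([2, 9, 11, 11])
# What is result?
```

2 + 9 + 11 + 11 + 0 = 33

Answer: 33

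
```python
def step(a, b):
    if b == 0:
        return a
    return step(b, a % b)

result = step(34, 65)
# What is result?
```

step(34, 65) -> step(65, 34) -> step(34, 31) -> step(31, 3) -> step(3, 1) -> step(1, 0) -> 1

Answer: 1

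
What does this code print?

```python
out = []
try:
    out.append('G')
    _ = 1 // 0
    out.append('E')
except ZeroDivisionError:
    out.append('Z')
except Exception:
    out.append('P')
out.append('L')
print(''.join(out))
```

Execution trace: 'G' (try body) → 'Z' (except ZeroDivisionError) → 'L' (after the try/except). Output: GZL

Answer: GZL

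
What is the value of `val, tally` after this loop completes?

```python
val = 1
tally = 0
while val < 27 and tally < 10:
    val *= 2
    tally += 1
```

Double until >= 27 or 10 iterations
`val, tally` takes the values: (1, 0) → (2, 0) → (2, 1) → (4, 1) → (4, 2) → (8, 2) → (8, 3) → (16, 3) → (16, 4) → (32, 4) → (32, 5)

Answer: 32, 5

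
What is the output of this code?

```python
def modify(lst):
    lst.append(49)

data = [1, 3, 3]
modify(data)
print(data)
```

Key concept: function modifies passed list.
Step by step:
`data = [1, 3, 3]` → data = [1, 3, 3]
`modify(data)` → data = [1, 3, 3, 49]
`print(data)` → prints [1, 3, 3, 49]

Answer: [1, 3, 3, 49]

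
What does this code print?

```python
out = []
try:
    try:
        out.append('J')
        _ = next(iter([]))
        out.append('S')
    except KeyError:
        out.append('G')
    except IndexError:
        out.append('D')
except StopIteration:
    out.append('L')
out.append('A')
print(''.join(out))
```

Execution trace: 'J' (try body) → 'L' (outer except StopIteration) → 'A' (after the try/except). Output: JLA

Answer: JLA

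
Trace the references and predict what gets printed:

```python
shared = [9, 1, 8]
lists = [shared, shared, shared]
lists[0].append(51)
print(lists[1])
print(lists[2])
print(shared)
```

Key concept: list of same reference.
Step by step:
`shared = [9, 1, 8]` → shared = [9, 1, 8]
`lists = [shared, shared, shared]` → lists = [[9, 1, 8], [9, 1, 8], [9, 1, 8]]
`lists[0].append(51)` → shared = [9, 1, 8, 51]; lists = [[9, 1, 8, 51], [9, 1, 8, 51], [9, 1, 8, 51]]
`print(lists[1])` → prints [9, 1, 8, 51]
`print(lists[2])` → prints [9, 1, 8, 51]
`print(shared)` → prints [9, 1, 8, 51]

Answer:
[9, 1, 8, 51]
[9, 1, 8, 51]
[9, 1, 8, 51]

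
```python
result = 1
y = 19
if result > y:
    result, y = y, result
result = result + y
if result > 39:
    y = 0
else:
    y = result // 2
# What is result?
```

Trace:
`result = 1` → result = 1
`y = 19` → y = 19
`if result > y: ...` → result > y is False → no variable changes
`result = result + y` → result = 20
`if result > 39: ...` → result > 39 is False, take else branch → y = 10
So result = 20

Answer: 20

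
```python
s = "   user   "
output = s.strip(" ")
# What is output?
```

Trace:
`s = "   user   "` → s = '   user   '
`output = s.strip(" ")` → output = 'user'
So output = 'user'

Answer: 'user'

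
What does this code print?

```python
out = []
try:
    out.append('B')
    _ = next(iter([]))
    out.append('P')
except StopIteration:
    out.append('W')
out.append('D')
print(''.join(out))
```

Execution trace: 'B' (try body) → 'W' (except StopIteration) → 'D' (after the try/except). Output: BWD

Answer: BWD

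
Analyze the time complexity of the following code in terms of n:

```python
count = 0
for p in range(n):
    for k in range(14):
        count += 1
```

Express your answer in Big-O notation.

Each loop level contributes: n × 1. Multiplying the contributions gives O(n).

Answer: O(n)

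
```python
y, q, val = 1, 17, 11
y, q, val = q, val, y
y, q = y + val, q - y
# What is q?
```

Trace:
`y, q, val = 1, 17, 11` → y = 1; q = 17; val = 11
`y, q, val = q, val, y` → y = 17; q = 11; val = 1
`y, q = y + val, q - y` → y = 18; q = -6
So q = -6

Answer: -6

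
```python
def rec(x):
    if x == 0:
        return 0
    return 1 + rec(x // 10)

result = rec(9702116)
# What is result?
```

Count of digits of 9702116: 7

Answer: 7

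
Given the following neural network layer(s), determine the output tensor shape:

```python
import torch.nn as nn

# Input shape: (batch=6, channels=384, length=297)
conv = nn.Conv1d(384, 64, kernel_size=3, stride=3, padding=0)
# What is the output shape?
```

Input: (6, 384, 297) -> Output: (6, 64, 99)

Answer: (6, 64, 99)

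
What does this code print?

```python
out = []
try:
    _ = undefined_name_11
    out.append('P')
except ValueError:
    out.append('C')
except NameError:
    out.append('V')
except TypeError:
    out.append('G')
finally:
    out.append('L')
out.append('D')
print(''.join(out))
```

Execution trace: 'V' (except NameError) → 'L' (finally) → 'D' (after the try/except). Output: VLD

Answer: VLD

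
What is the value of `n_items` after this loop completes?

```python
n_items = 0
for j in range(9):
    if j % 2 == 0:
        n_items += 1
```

Count numbers divisible by 2 in range(9)
`n_items` takes the values: 0 → 1 → 2 → 3 → 4 → 5

Answer: 5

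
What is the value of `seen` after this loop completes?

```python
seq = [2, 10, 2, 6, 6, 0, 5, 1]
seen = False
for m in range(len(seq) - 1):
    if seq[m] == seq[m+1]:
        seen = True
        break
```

Check consecutive duplicates in [2, 10, 2, 6, 6, 0, 5, 1]
`seen` takes the values: False → True

Answer: True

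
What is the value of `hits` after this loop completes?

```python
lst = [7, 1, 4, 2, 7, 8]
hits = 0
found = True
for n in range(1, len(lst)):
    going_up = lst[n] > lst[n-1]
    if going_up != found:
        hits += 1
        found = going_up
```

Count direction changes in [7, 1, 4, 2, 7, 8]
`hits` takes the values: 0 → 1 → 2 → 3 → 4

Answer: 4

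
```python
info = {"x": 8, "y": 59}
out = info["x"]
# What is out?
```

Trace:
`info = {"x": 8, "y": 59}` → info = {'x': 8, 'y': 59}
`out = info["x"]` → out = 8
So out = 8

Answer: 8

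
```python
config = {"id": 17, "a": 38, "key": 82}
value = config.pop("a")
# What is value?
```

Trace:
`config = {"id": 17, "a": 38, "key": 82}` → config = {'id': 17, 'a': 38, 'key': 82}
`value = config.pop("a")` → config = {'id': 17, 'key': 82}; value = 38
So value = 38

Answer: 38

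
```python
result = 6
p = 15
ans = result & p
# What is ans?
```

Trace:
`result = 6` → result = 6
`p = 15` → p = 15
`ans = result & p` → ans = 6
So ans = 6

Answer: 6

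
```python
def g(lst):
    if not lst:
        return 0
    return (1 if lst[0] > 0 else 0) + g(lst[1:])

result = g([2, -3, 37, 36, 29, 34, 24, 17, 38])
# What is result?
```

Count of positive elements in [2, -3, 37, 36, 29, 34, 24, 17, 38] = 8

Answer: 8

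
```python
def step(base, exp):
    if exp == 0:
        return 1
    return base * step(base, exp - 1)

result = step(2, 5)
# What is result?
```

step(2, 5) = 2 * 2 * 2 * 2 * 2 = 32

Answer: 32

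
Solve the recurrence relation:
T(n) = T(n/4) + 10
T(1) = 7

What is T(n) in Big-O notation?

Each step divides n by 4 and adds 10. After log_4(n) steps we reach T(1)=7. So T(n) = 10·log_4(n) + 7 = O(log n).

Answer: O(log n)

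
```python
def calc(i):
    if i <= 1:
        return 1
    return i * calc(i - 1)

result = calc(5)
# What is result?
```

calc(5) = 5 * 4 * 3 * 2 * 1 = 120

Answer: 120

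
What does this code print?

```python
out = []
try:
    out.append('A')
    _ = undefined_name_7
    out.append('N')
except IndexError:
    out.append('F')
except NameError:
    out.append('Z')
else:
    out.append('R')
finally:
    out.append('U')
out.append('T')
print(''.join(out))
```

Execution trace: 'A' (try body) → 'Z' (except NameError) → 'U' (finally) → 'T' (after the try/except). Output: AZUT

Answer: AZUT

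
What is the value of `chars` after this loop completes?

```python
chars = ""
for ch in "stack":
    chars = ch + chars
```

Reverse 'stack'
`chars` takes the values: "" → "s" → "ts" → "ats" → "cats" → "kcats"

Answer: "kcats"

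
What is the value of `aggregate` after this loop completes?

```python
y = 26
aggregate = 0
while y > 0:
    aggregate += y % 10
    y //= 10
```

Sum digits of 26
`aggregate` takes the values: 0 → 6 → 8

Answer: 8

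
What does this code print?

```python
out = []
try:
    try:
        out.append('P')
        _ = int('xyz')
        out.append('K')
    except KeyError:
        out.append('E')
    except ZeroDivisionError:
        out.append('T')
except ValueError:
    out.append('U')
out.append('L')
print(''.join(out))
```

Execution trace: 'P' (try body) → 'U' (outer except ValueError) → 'L' (after the try/except). Output: PUL

Answer: PUL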